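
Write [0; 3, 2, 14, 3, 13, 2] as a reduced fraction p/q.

Fold from the inside: start with 2/1.
  13 + 1/2 = 27/2
  3 + 2/27 = 83/27
  14 + 27/83 = 1189/83
  2 + 83/1189 = 2461/1189
  3 + 1189/2461 = 8572/2461
  0 + 2461/8572 = 2461/8572

2461/8572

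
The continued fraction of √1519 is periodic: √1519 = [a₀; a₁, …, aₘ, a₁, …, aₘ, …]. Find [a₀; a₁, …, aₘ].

[38; 1, 37, 1, 76]

a₀ = ⌊√1519⌋ = 38.
With m₀=0, d₀=1 and mₖ₊₁ = dₖaₖ − mₖ, dₖ₊₁ = (n − mₖ₊₁²)/dₖ, aₖ₊₁ = ⌊(a₀+mₖ₊₁)/dₖ₊₁⌋:
  k=1: m=38, d=75, a=1
  k=2: m=37, d=2, a=37
  k=3: m=37, d=75, a=1
  k=4: m=38, d=1, a=76
d=1 and a=2a₀=76 at k=4, so the next step gives (m, d) = (38, 75) again — its k=1 value — and the period has length 4.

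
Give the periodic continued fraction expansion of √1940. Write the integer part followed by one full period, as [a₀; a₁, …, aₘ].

[44; 22, 88]

a₀ = ⌊√1940⌋ = 44.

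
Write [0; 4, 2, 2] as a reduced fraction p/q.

5/22

Using pₖ = aₖpₖ₋₁ + pₖ₋₂ and qₖ = aₖqₖ₋₁ + qₖ₋₂:
  k=0: a=0, p=0, q=1
  k=1: a=4, p=1, q=4
  k=2: a=2, p=2, q=9
  k=3: a=2, p=5, q=22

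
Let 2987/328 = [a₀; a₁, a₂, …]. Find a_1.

2987 = 9·328 + 35   →  a_0 = 9
328 = 9·35 + 13   →  a_1 = 9

9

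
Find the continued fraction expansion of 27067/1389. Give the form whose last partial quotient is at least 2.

27067 = 19*1389 + 676
1389 = 2*676 + 37
676 = 18*37 + 10
37 = 3*10 + 7
10 = 1*7 + 3
7 = 2*3 + 1
3 = 3*1 + 0  (stop)
So 27067/1389 = [19; 2, 18, 3, 1, 2, 3].

[19; 2, 18, 3, 1, 2, 3]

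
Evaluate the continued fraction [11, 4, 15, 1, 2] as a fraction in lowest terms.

Fold from the inside: start with 2/1.
  1 + 1/2 = 3/2
  15 + 2/3 = 47/3
  4 + 3/47 = 191/47
  11 + 47/191 = 2148/191

2148/191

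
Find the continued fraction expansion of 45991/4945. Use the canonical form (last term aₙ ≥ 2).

45991 = 9×4945 + 1486
4945 = 3×1486 + 487
1486 = 3×487 + 25
487 = 19×25 + 12
25 = 2×12 + 1
12 = 12×1 + 0  (stop)
So 45991/4945 = [9; 3, 3, 19, 2, 12].

[9; 3, 3, 19, 2, 12]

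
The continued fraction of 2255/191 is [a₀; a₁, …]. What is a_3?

2255 = 11·191 + 154   →  a_0 = 11
191 = 1·154 + 37   →  a_1 = 1
154 = 4·37 + 6   →  a_2 = 4
37 = 6·6 + 1   →  a_3 = 6

6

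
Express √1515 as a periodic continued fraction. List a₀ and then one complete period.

a₀ = ⌊√1515⌋ = 38.
With m₀=0, d₀=1 and mₖ₊₁ = dₖaₖ − mₖ, dₖ₊₁ = (n − mₖ₊₁²)/dₖ, aₖ₊₁ = ⌊(a₀+mₖ₊₁)/dₖ₊₁⌋:
  k=1: m=38, d=71, a=1
  k=2: m=33, d=6, a=11
  k=3: m=33, d=71, a=1
  k=4: m=38, d=1, a=76
d=1 and a=2a₀=76 at k=4, so the next step gives (m, d) = (38, 71) again — its k=1 value — and the period has length 4.

[38; 1, 11, 1, 76]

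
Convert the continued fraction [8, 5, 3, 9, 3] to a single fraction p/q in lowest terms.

3791/463

Using pₖ = aₖpₖ₋₁ + pₖ₋₂ and qₖ = aₖqₖ₋₁ + qₖ₋₂:
  k=0: a=8, p=8, q=1
  k=1: a=5, p=41, q=5
  k=2: a=3, p=131, q=16
  k=3: a=9, p=1220, q=149
  k=4: a=3, p=3791, q=463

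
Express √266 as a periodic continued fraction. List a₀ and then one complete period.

[16; 3, 4, 3, 32]

a₀ = ⌊√266⌋ = 16.
With m₀=0, d₀=1 and mₖ₊₁ = dₖaₖ − mₖ, dₖ₊₁ = (n − mₖ₊₁²)/dₖ, aₖ₊₁ = ⌊(a₀+mₖ₊₁)/dₖ₊₁⌋:
  k=1: m=16, d=10, a=3
  k=2: m=14, d=7, a=4
  k=3: m=14, d=10, a=3
  k=4: m=16, d=1, a=32
d=1 and a=2a₀=32 at k=4, so the next step gives (m, d) = (16, 10) again — its k=1 value — and the period has length 4.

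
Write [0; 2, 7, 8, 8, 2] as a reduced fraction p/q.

983/2104

Using pₖ = aₖpₖ₋₁ + pₖ₋₂ and qₖ = aₖqₖ₋₁ + qₖ₋₂:
  k=0: a=0, p=0, q=1
  k=1: a=2, p=1, q=2
  k=2: a=7, p=7, q=15
  k=3: a=8, p=57, q=122
  k=4: a=8, p=463, q=991
  k=5: a=2, p=983, q=2104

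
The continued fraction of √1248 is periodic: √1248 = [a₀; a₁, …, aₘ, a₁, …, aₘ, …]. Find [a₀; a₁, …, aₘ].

a₀ = ⌊√1248⌋ = 35.
With m₀=0, d₀=1 and mₖ₊₁ = dₖaₖ − mₖ, dₖ₊₁ = (n − mₖ₊₁²)/dₖ, aₖ₊₁ = ⌊(a₀+mₖ₊₁)/dₖ₊₁⌋:
  k=1: m=35, d=23, a=3
  k=2: m=34, d=4, a=17
  k=3: m=34, d=23, a=3
  k=4: m=35, d=1, a=70
d=1 and a=2a₀=70 at k=4, so the next step gives (m, d) = (35, 23) again — its k=1 value — and the period has length 4.

[35; 3, 17, 3, 70]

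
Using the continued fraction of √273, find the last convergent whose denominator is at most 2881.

√273 = [16; 1, 1, 10, 1, 1, 32, …] (period length 6).
Convergents:
  p_0/q_0 = 16/1
  p_1/q_1 = 17/1
  p_2/q_2 = 33/2
  p_3/q_3 = 347/21
  p_4/q_4 = 380/23
  p_5/q_5 = 727/44
  p_6/q_6 = 23644/1431
  p_7/q_7 = 24371/1475
  p_8/q_8 = 48015/2906
q_7 = 1475 ≤ 2881 < 2906 = q_8, so the answer is 24371/1475.

24371/1475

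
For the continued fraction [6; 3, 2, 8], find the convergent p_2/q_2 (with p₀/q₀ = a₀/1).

44/7

Using pₖ = aₖpₖ₋₁ + pₖ₋₂, qₖ = aₖqₖ₋₁ + qₖ₋₂ (with p₋₁=1, p₋₂=0, q₋₁=0, q₋₂=1):
  k=0: a=6, p=6, q=1
  k=1: a=3, p=19, q=3
  k=2: a=2, p=44, q=7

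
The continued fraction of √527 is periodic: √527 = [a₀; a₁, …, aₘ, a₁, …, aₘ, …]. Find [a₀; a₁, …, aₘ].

[22; 1, 21, 1, 44]

a₀ = ⌊√527⌋ = 22.
With m₀=0, d₀=1 and mₖ₊₁ = dₖaₖ − mₖ, dₖ₊₁ = (n − mₖ₊₁²)/dₖ, aₖ₊₁ = ⌊(a₀+mₖ₊₁)/dₖ₊₁⌋:
  k=1: m=22, d=43, a=1
  k=2: m=21, d=2, a=21
  k=3: m=21, d=43, a=1
  k=4: m=22, d=1, a=44
d=1 and a=2a₀=44 at k=4, so the next step gives (m, d) = (22, 43) again — its k=1 value — and the period has length 4.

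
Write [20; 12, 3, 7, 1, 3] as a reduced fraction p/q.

23997/1195

Fold from the inside: start with 3/1.
  1 + 1/3 = 4/3
  7 + 3/4 = 31/4
  3 + 4/31 = 97/31
  12 + 31/97 = 1195/97
  20 + 97/1195 = 23997/1195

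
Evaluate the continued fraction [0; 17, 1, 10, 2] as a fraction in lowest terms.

Using pₖ = aₖpₖ₋₁ + pₖ₋₂ and qₖ = aₖqₖ₋₁ + qₖ₋₂:
  k=0: a=0, p=0, q=1
  k=1: a=17, p=1, q=17
  k=2: a=1, p=1, q=18
  k=3: a=10, p=11, q=197
  k=4: a=2, p=23, q=412

23/412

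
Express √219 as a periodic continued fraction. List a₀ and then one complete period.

a₀ = ⌊√219⌋ = 14.

[14; 1, 3, 1, 28]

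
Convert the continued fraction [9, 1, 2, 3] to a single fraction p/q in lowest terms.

97/10

Fold from the inside: start with 3/1.
  2 + 1/3 = 7/3
  1 + 3/7 = 10/7
  9 + 7/10 = 97/10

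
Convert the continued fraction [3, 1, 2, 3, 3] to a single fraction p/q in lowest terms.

122/33

Using pₖ = aₖpₖ₋₁ + pₖ₋₂ and qₖ = aₖqₖ₋₁ + qₖ₋₂:
  k=0: a=3, p=3, q=1
  k=1: a=1, p=4, q=1
  k=2: a=2, p=11, q=3
  k=3: a=3, p=37, q=10
  k=4: a=3, p=122, q=33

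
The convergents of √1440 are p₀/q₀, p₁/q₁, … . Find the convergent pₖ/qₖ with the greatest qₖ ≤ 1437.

√1440 = [37; 1, 17, 1, 74, …] (period length 4).
Convergents:
  p_0/q_0 = 37/1
  p_1/q_1 = 38/1
  p_2/q_2 = 683/18
  p_3/q_3 = 721/19
  p_4/q_4 = 54037/1424
  p_5/q_5 = 54758/1443
q_4 = 1424 ≤ 1437 < 1443 = q_5, so the answer is 54037/1424.

54037/1424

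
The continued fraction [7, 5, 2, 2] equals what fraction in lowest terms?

194/27

Fold from the inside: start with 2/1.
  2 + 1/2 = 5/2
  5 + 2/5 = 27/5
  7 + 5/27 = 194/27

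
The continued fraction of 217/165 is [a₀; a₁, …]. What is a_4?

3

217 = 1·165 + 52   →  a_0 = 1
165 = 3·52 + 9   →  a_1 = 3
52 = 5·9 + 7   →  a_2 = 5
9 = 1·7 + 2   →  a_3 = 1
7 = 3·2 + 1   →  a_4 = 3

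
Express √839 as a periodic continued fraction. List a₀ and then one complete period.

a₀ = ⌊√839⌋ = 28.
With m₀=0, d₀=1 and mₖ₊₁ = dₖaₖ − mₖ, dₖ₊₁ = (n − mₖ₊₁²)/dₖ, aₖ₊₁ = ⌊(a₀+mₖ₊₁)/dₖ₊₁⌋:
  k=1: m=28, d=55, a=1
  k=2: m=27, d=2, a=27
  k=3: m=27, d=55, a=1
  k=4: m=28, d=1, a=56
d=1 and a=2a₀=56 at k=4, so the next step gives (m, d) = (28, 55) again — its k=1 value — and the period has length 4.

[28; 1, 27, 1, 56]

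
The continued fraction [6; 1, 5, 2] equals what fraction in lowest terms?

89/13

Using pₖ = aₖpₖ₋₁ + pₖ₋₂ and qₖ = aₖqₖ₋₁ + qₖ₋₂:
  k=0: a=6, p=6, q=1
  k=1: a=1, p=7, q=1
  k=2: a=5, p=41, q=6
  k=3: a=2, p=89, q=13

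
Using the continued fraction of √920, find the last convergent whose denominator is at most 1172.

√920 = [30; 3, 60, …] (period length 2).
Convergents:
  p_0/q_0 = 30/1
  p_1/q_1 = 91/3
  p_2/q_2 = 5490/181
  p_3/q_3 = 16561/546
  p_4/q_4 = 999150/32941
q_3 = 546 ≤ 1172 < 32941 = q_4, so the answer is 16561/546.

16561/546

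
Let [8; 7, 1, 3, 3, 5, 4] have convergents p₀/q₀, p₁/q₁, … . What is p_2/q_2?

65/8

Using pₖ = aₖpₖ₋₁ + pₖ₋₂, qₖ = aₖqₖ₋₁ + qₖ₋₂ (with p₋₁=1, p₋₂=0, q₋₁=0, q₋₂=1):
  k=0: a=8, p=8, q=1
  k=1: a=7, p=57, q=7
  k=2: a=1, p=65, q=8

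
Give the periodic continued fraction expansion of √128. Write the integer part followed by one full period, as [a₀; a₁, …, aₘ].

[11; 3, 5, 3, 22]

a₀ = ⌊√128⌋ = 11.
With m₀=0, d₀=1 and mₖ₊₁ = dₖaₖ − mₖ, dₖ₊₁ = (n − mₖ₊₁²)/dₖ, aₖ₊₁ = ⌊(a₀+mₖ₊₁)/dₖ₊₁⌋:
  k=1: m=11, d=7, a=3
  k=2: m=10, d=4, a=5
  k=3: m=10, d=7, a=3
  k=4: m=11, d=1, a=22
d=1 and a=2a₀=22 at k=4, so the next step gives (m, d) = (11, 7) again — its k=1 value — and the period has length 4.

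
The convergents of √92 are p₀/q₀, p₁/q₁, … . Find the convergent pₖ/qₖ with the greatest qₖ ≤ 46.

√92 = [9; 1, 1, 2, 4, 2, 1, 1, 18, …] (period length 8).
Convergents:
  p_0/q_0 = 9/1
  p_1/q_1 = 10/1
  p_2/q_2 = 19/2
  p_3/q_3 = 48/5
  p_4/q_4 = 211/22
  p_5/q_5 = 470/49
q_4 = 22 ≤ 46 < 49 = q_5, so the answer is 211/22.

211/22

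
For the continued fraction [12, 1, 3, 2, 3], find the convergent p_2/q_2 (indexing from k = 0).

51/4

Using pₖ = aₖpₖ₋₁ + pₖ₋₂, qₖ = aₖqₖ₋₁ + qₖ₋₂ (with p₋₁=1, p₋₂=0, q₋₁=0, q₋₂=1):
  k=0: a=12, p=12, q=1
  k=1: a=1, p=13, q=1
  k=2: a=3, p=51, q=4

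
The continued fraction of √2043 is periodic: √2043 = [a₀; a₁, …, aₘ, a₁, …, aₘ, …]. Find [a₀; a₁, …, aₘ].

a₀ = ⌊√2043⌋ = 45.
With m₀=0, d₀=1 and mₖ₊₁ = dₖaₖ − mₖ, dₖ₊₁ = (n − mₖ₊₁²)/dₖ, aₖ₊₁ = ⌊(a₀+mₖ₊₁)/dₖ₊₁⌋:
  k=1: m=45, d=18, a=5
  k=2: m=45, d=1, a=90
d=1 and a=2a₀=90 at k=2, so the next step gives (m, d) = (45, 18) again — its k=1 value — and the period has length 2.

[45; 5, 90]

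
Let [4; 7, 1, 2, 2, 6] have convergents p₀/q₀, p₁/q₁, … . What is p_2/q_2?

Using pₖ = aₖpₖ₋₁ + pₖ₋₂, qₖ = aₖqₖ₋₁ + qₖ₋₂ (with p₋₁=1, p₋₂=0, q₋₁=0, q₋₂=1):
  k=0: a=4, p=4, q=1
  k=1: a=7, p=29, q=7
  k=2: a=1, p=33, q=8

33/8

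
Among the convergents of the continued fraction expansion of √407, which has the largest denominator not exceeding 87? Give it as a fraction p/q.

√407 = [20; 5, 1, 2, 1, 5, 40, …] (period length 6).
Convergents:
  p_0/q_0 = 20/1
  p_1/q_1 = 101/5
  p_2/q_2 = 121/6
  p_3/q_3 = 343/17
  p_4/q_4 = 464/23
  p_5/q_5 = 2663/132
q_4 = 23 ≤ 87 < 132 = q_5, so the answer is 464/23.

464/23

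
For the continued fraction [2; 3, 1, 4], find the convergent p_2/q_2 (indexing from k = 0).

9/4

Using pₖ = aₖpₖ₋₁ + pₖ₋₂, qₖ = aₖqₖ₋₁ + qₖ₋₂ (with p₋₁=1, p₋₂=0, q₋₁=0, q₋₂=1):
  k=0: a=2, p=2, q=1
  k=1: a=3, p=7, q=3
  k=2: a=1, p=9, q=4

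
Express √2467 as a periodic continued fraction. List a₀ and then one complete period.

[49; 1, 2, 49, 2, 1, 98]

a₀ = ⌊√2467⌋ = 49.
With m₀=0, d₀=1 and mₖ₊₁ = dₖaₖ − mₖ, dₖ₊₁ = (n − mₖ₊₁²)/dₖ, aₖ₊₁ = ⌊(a₀+mₖ₊₁)/dₖ₊₁⌋:
  k=1: m=49, d=66, a=1
  k=2: m=17, d=33, a=2
  k=3: m=49, d=2, a=49
  k=4: m=49, d=33, a=2
  k=5: m=17, d=66, a=1
  k=6: m=49, d=1, a=98
d=1 and a=2a₀=98 at k=6, so the next step gives (m, d) = (49, 66) again — its k=1 value — and the period has length 6.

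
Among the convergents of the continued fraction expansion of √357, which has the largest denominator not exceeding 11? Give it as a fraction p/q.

√357 = [18; 1, 8, 2, 8, 1, 36, …] (period length 6).
Convergents:
  p_0/q_0 = 18/1
  p_1/q_1 = 19/1
  p_2/q_2 = 170/9
  p_3/q_3 = 359/19
q_2 = 9 ≤ 11 < 19 = q_3, so the answer is 170/9.

170/9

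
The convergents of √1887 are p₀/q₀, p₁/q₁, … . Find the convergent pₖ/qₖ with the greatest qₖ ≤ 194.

√1887 = [43; 2, 3, 1, 1, 1, 3, 2, 86, …] (period length 8).
Convergents:
  p_0/q_0 = 43/1
  p_1/q_1 = 87/2
  p_2/q_2 = 304/7
  p_3/q_3 = 391/9
  p_4/q_4 = 695/16
  p_5/q_5 = 1086/25
  p_6/q_6 = 3953/91
  p_7/q_7 = 8992/207
q_6 = 91 ≤ 194 < 207 = q_7, so the answer is 3953/91.

3953/91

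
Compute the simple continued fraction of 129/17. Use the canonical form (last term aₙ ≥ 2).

[7; 1, 1, 2, 3]

129 = 7×17 + 10
17 = 1×10 + 7
10 = 1×7 + 3
7 = 2×3 + 1
3 = 3×1 + 0  (stop)
So 129/17 = [7; 1, 1, 2, 3].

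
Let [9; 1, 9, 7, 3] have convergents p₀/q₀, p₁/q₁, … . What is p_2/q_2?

99/10

Using pₖ = aₖpₖ₋₁ + pₖ₋₂, qₖ = aₖqₖ₋₁ + qₖ₋₂ (with p₋₁=1, p₋₂=0, q₋₁=0, q₋₂=1):
  k=0: a=9, p=9, q=1
  k=1: a=1, p=10, q=1
  k=2: a=9, p=99, q=10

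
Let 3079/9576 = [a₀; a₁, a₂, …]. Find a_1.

3079 = 0·9576 + 3079   →  a_0 = 0
9576 = 3·3079 + 339   →  a_1 = 3

3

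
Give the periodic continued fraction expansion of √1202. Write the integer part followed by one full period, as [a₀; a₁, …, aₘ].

[34; 1, 2, 34, 2, 1, 68]

a₀ = ⌊√1202⌋ = 34.
With m₀=0, d₀=1 and mₖ₊₁ = dₖaₖ − mₖ, dₖ₊₁ = (n − mₖ₊₁²)/dₖ, aₖ₊₁ = ⌊(a₀+mₖ₊₁)/dₖ₊₁⌋:
  k=1: m=34, d=46, a=1
  k=2: m=12, d=23, a=2
  k=3: m=34, d=2, a=34
  k=4: m=34, d=23, a=2
  k=5: m=12, d=46, a=1
  k=6: m=34, d=1, a=68
d=1 and a=2a₀=68 at k=6, so the next step gives (m, d) = (34, 46) again — its k=1 value — and the period has length 6.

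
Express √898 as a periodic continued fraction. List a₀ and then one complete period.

[29; 1, 28, 1, 58]

a₀ = ⌊√898⌋ = 29.
With m₀=0, d₀=1 and mₖ₊₁ = dₖaₖ − mₖ, dₖ₊₁ = (n − mₖ₊₁²)/dₖ, aₖ₊₁ = ⌊(a₀+mₖ₊₁)/dₖ₊₁⌋:
  k=1: m=29, d=57, a=1
  k=2: m=28, d=2, a=28
  k=3: m=28, d=57, a=1
  k=4: m=29, d=1, a=58
d=1 and a=2a₀=58 at k=4, so the next step gives (m, d) = (29, 57) again — its k=1 value — and the period has length 4.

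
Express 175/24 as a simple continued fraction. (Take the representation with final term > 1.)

175 = 7·24 + 7
24 = 3·7 + 3
7 = 2·3 + 1
3 = 3·1 + 0  (stop)
So 175/24 = [7; 3, 2, 3].

[7; 3, 2, 3]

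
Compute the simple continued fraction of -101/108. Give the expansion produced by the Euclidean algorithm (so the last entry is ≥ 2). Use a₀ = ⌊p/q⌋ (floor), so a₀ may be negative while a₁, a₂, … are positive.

[-1; 15, 2, 3]

-101 = -1·108 + 7
108 = 15·7 + 3
7 = 2·3 + 1
3 = 3·1 + 0  (stop)
So -101/108 = [-1; 15, 2, 3].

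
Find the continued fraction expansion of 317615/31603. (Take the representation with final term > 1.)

317615 = 10×31603 + 1585
31603 = 19×1585 + 1488
1585 = 1×1488 + 97
1488 = 15×97 + 33
97 = 2×33 + 31
33 = 1×31 + 2
31 = 15×2 + 1
2 = 2×1 + 0  (stop)
So 317615/31603 = [10; 19, 1, 15, 2, 1, 15, 2].

[10; 19, 1, 15, 2, 1, 15, 2]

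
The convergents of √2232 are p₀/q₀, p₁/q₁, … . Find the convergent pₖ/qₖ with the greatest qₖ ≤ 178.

7937/168

√2232 = [47; 4, 10, 4, 94, …] (period length 4).
Convergents:
  p_0/q_0 = 47/1
  p_1/q_1 = 189/4
  p_2/q_2 = 1937/41
  p_3/q_3 = 7937/168
  p_4/q_4 = 748015/15833
q_3 = 168 ≤ 178 < 15833 = q_4, so the answer is 7937/168.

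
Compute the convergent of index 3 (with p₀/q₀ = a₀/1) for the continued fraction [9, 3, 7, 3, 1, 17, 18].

643/69

Using pₖ = aₖpₖ₋₁ + pₖ₋₂, qₖ = aₖqₖ₋₁ + qₖ₋₂ (with p₋₁=1, p₋₂=0, q₋₁=0, q₋₂=1):
  k=0: a=9, p=9, q=1
  k=1: a=3, p=28, q=3
  k=2: a=7, p=205, q=22
  k=3: a=3, p=643, q=69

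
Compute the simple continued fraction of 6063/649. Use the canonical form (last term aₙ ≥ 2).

[9; 2, 1, 12, 17]

6063 = 9×649 + 222
649 = 2×222 + 205
222 = 1×205 + 17
205 = 12×17 + 1
17 = 17×1 + 0  (stop)
So 6063/649 = [9; 2, 1, 12, 17].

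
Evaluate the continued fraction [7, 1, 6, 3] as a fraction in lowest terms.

173/22

Fold from the inside: start with 3/1.
  6 + 1/3 = 19/3
  1 + 3/19 = 22/19
  7 + 19/22 = 173/22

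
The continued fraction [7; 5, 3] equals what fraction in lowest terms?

115/16

Using pₖ = aₖpₖ₋₁ + pₖ₋₂ and qₖ = aₖqₖ₋₁ + qₖ₋₂:
  k=0: a=7, p=7, q=1
  k=1: a=5, p=36, q=5
  k=2: a=3, p=115, q=16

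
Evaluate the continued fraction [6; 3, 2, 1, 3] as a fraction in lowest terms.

233/37

Using pₖ = aₖpₖ₋₁ + pₖ₋₂ and qₖ = aₖqₖ₋₁ + qₖ₋₂:
  k=0: a=6, p=6, q=1
  k=1: a=3, p=19, q=3
  k=2: a=2, p=44, q=7
  k=3: a=1, p=63, q=10
  k=4: a=3, p=233, q=37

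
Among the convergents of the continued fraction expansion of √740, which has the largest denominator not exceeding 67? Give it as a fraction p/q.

1741/64

√740 = [27; 4, 1, 12, 1, 4, 54, …] (period length 6).
Convergents:
  p_0/q_0 = 27/1
  p_1/q_1 = 109/4
  p_2/q_2 = 136/5
  p_3/q_3 = 1741/64
  p_4/q_4 = 1877/69
q_3 = 64 ≤ 67 < 69 = q_4, so the answer is 1741/64.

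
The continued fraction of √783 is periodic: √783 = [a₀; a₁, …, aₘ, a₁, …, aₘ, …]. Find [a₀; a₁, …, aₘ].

[27; 1, 54]

a₀ = ⌊√783⌋ = 27.
With m₀=0, d₀=1 and mₖ₊₁ = dₖaₖ − mₖ, dₖ₊₁ = (n − mₖ₊₁²)/dₖ, aₖ₊₁ = ⌊(a₀+mₖ₊₁)/dₖ₊₁⌋:
  k=1: m=27, d=54, a=1
  k=2: m=27, d=1, a=54
d=1 and a=2a₀=54 at k=2, so the next step gives (m, d) = (27, 54) again — its k=1 value — and the period has length 2.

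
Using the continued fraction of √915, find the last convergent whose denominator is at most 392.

7290/241

√915 = [30; 4, 60, …] (period length 2).
Convergents:
  p_0/q_0 = 30/1
  p_1/q_1 = 121/4
  p_2/q_2 = 7290/241
  p_3/q_3 = 29281/968
q_2 = 241 ≤ 392 < 968 = q_3, so the answer is 7290/241.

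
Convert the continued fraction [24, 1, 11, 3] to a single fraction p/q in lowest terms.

Using pₖ = aₖpₖ₋₁ + pₖ₋₂ and qₖ = aₖqₖ₋₁ + qₖ₋₂:
  k=0: a=24, p=24, q=1
  k=1: a=1, p=25, q=1
  k=2: a=11, p=299, q=12
  k=3: a=3, p=922, q=37

922/37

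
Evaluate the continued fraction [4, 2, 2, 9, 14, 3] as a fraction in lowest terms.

8967/2036

Using pₖ = aₖpₖ₋₁ + pₖ₋₂ and qₖ = aₖqₖ₋₁ + qₖ₋₂:
  k=0: a=4, p=4, q=1
  k=1: a=2, p=9, q=2
  k=2: a=2, p=22, q=5
  k=3: a=9, p=207, q=47
  k=4: a=14, p=2920, q=663
  k=5: a=3, p=8967, q=2036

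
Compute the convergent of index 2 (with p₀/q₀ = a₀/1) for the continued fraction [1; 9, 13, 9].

Using pₖ = aₖpₖ₋₁ + pₖ₋₂, qₖ = aₖqₖ₋₁ + qₖ₋₂ (with p₋₁=1, p₋₂=0, q₋₁=0, q₋₂=1):
  k=0: a=1, p=1, q=1
  k=1: a=9, p=10, q=9
  k=2: a=13, p=131, q=118

131/118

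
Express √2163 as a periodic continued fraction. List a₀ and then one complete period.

[46; 1, 1, 30, 1, 1, 92]

a₀ = ⌊√2163⌋ = 46.
With m₀=0, d₀=1 and mₖ₊₁ = dₖaₖ − mₖ, dₖ₊₁ = (n − mₖ₊₁²)/dₖ, aₖ₊₁ = ⌊(a₀+mₖ₊₁)/dₖ₊₁⌋:
  k=1: m=46, d=47, a=1
  k=2: m=1, d=46, a=1
  k=3: m=45, d=3, a=30
  k=4: m=45, d=46, a=1
  k=5: m=1, d=47, a=1
  k=6: m=46, d=1, a=92
d=1 and a=2a₀=92 at k=6, so the next step gives (m, d) = (46, 47) again — its k=1 value — and the period has length 6.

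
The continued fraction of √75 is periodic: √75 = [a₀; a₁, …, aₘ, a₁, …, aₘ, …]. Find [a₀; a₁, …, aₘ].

[8; 1, 1, 1, 16]

a₀ = ⌊√75⌋ = 8.
With m₀=0, d₀=1 and mₖ₊₁ = dₖaₖ − mₖ, dₖ₊₁ = (n − mₖ₊₁²)/dₖ, aₖ₊₁ = ⌊(a₀+mₖ₊₁)/dₖ₊₁⌋:
  k=1: m=8, d=11, a=1
  k=2: m=3, d=6, a=1
  k=3: m=3, d=11, a=1
  k=4: m=8, d=1, a=16
d=1 and a=2a₀=16 at k=4, so the next step gives (m, d) = (8, 11) again — its k=1 value — and the period has length 4.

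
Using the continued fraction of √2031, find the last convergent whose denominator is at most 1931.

√2031 = [45; 15, 90, …] (period length 2).
Convergents:
  p_0/q_0 = 45/1
  p_1/q_1 = 676/15
  p_2/q_2 = 60885/1351
  p_3/q_3 = 913951/20280
q_2 = 1351 ≤ 1931 < 20280 = q_3, so the answer is 60885/1351.

60885/1351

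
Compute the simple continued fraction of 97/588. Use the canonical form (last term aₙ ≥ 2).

[0; 6, 16, 6]

97 = 0·588 + 97
588 = 6·97 + 6
97 = 16·6 + 1
6 = 6·1 + 0  (stop)
So 97/588 = [0; 6, 16, 6].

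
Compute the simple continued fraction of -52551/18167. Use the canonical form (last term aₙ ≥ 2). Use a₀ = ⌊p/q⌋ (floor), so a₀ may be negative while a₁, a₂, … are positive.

-52551 = -3·18167 + 1950
18167 = 9·1950 + 617
1950 = 3·617 + 99
617 = 6·99 + 23
99 = 4·23 + 7
23 = 3·7 + 2
7 = 3·2 + 1
2 = 2·1 + 0  (stop)
So -52551/18167 = [-3; 9, 3, 6, 4, 3, 3, 2].

[-3; 9, 3, 6, 4, 3, 3, 2]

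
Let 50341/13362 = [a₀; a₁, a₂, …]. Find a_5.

50341 = 3·13362 + 10255   →  a_0 = 3
13362 = 1·10255 + 3107   →  a_1 = 1
10255 = 3·3107 + 934   →  a_2 = 3
3107 = 3·934 + 305   →  a_3 = 3
934 = 3·305 + 19   →  a_4 = 3
305 = 16·19 + 1   →  a_5 = 16

16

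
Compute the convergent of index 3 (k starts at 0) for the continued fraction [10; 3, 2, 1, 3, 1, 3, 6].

Using pₖ = aₖpₖ₋₁ + pₖ₋₂, qₖ = aₖqₖ₋₁ + qₖ₋₂ (with p₋₁=1, p₋₂=0, q₋₁=0, q₋₂=1):
  k=0: a=10, p=10, q=1
  k=1: a=3, p=31, q=3
  k=2: a=2, p=72, q=7
  k=3: a=1, p=103, q=10

103/10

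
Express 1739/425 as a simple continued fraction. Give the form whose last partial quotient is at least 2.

1739 = 4×425 + 39
425 = 10×39 + 35
39 = 1×35 + 4
35 = 8×4 + 3
4 = 1×3 + 1
3 = 3×1 + 0  (stop)
So 1739/425 = [4; 10, 1, 8, 1, 3].

[4; 10, 1, 8, 1, 3]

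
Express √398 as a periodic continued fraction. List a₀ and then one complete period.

[19; 1, 18, 1, 38]

a₀ = ⌊√398⌋ = 19.
With m₀=0, d₀=1 and mₖ₊₁ = dₖaₖ − mₖ, dₖ₊₁ = (n − mₖ₊₁²)/dₖ, aₖ₊₁ = ⌊(a₀+mₖ₊₁)/dₖ₊₁⌋:
  k=1: m=19, d=37, a=1
  k=2: m=18, d=2, a=18
  k=3: m=18, d=37, a=1
  k=4: m=19, d=1, a=38
d=1 and a=2a₀=38 at k=4, so the next step gives (m, d) = (19, 37) again — its k=1 value — and the period has length 4.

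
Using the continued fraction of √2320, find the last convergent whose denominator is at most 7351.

√2320 = [48; 6, 96, …] (period length 2).
Convergents:
  p_0/q_0 = 48/1
  p_1/q_1 = 289/6
  p_2/q_2 = 27792/577
  p_3/q_3 = 167041/3468
  p_4/q_4 = 16063728/333505
q_3 = 3468 ≤ 7351 < 333505 = q_4, so the answer is 167041/3468.

167041/3468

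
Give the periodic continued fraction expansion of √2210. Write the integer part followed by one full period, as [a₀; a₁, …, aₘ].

a₀ = ⌊√2210⌋ = 47.
With m₀=0, d₀=1 and mₖ₊₁ = dₖaₖ − mₖ, dₖ₊₁ = (n − mₖ₊₁²)/dₖ, aₖ₊₁ = ⌊(a₀+mₖ₊₁)/dₖ₊₁⌋:
  k=1: m=47, d=1, a=94
d=1 and a=2a₀=94 at k=1, so the next step gives (m, d) = (47, 1) again — its k=1 value — and the period has length 1.

[47; 94]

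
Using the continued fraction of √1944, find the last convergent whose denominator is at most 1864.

√1944 = [44; 11, 88, …] (period length 2).
Convergents:
  p_0/q_0 = 44/1
  p_1/q_1 = 485/11
  p_2/q_2 = 42724/969
  p_3/q_3 = 470449/10670
q_2 = 969 ≤ 1864 < 10670 = q_3, so the answer is 42724/969.

42724/969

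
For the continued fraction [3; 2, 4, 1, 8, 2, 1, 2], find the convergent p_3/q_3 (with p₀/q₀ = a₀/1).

38/11

Using pₖ = aₖpₖ₋₁ + pₖ₋₂, qₖ = aₖqₖ₋₁ + qₖ₋₂ (with p₋₁=1, p₋₂=0, q₋₁=0, q₋₂=1):
  k=0: a=3, p=3, q=1
  k=1: a=2, p=7, q=2
  k=2: a=4, p=31, q=9
  k=3: a=1, p=38, q=11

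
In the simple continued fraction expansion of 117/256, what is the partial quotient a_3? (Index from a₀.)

3

117 = 0·256 + 117   →  a_0 = 0
256 = 2·117 + 22   →  a_1 = 2
117 = 5·22 + 7   →  a_2 = 5
22 = 3·7 + 1   →  a_3 = 3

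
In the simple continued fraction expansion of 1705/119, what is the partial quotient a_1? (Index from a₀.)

3

1705 = 14·119 + 39   →  a_0 = 14
119 = 3·39 + 2   →  a_1 = 3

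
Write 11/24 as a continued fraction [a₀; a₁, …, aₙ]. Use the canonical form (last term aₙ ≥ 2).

[0; 2, 5, 2]

11 = 0×24 + 11
24 = 2×11 + 2
11 = 5×2 + 1
2 = 2×1 + 0  (stop)
So 11/24 = [0; 2, 5, 2].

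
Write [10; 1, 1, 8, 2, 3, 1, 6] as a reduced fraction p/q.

Fold from the inside: start with 6/1.
  1 + 1/6 = 7/6
  3 + 6/7 = 27/7
  2 + 7/27 = 61/27
  8 + 27/61 = 515/61
  1 + 61/515 = 576/515
  1 + 515/576 = 1091/576
  10 + 576/1091 = 11486/1091

11486/1091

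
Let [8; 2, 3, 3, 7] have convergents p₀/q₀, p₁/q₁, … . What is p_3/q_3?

194/23

Using pₖ = aₖpₖ₋₁ + pₖ₋₂, qₖ = aₖqₖ₋₁ + qₖ₋₂ (with p₋₁=1, p₋₂=0, q₋₁=0, q₋₂=1):
  k=0: a=8, p=8, q=1
  k=1: a=2, p=17, q=2
  k=2: a=3, p=59, q=7
  k=3: a=3, p=194, q=23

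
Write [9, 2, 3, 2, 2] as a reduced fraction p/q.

Fold from the inside: start with 2/1.
  2 + 1/2 = 5/2
  3 + 2/5 = 17/5
  2 + 5/17 = 39/17
  9 + 17/39 = 368/39

368/39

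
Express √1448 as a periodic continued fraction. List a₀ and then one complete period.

[38; 19, 76]

a₀ = ⌊√1448⌋ = 38.
With m₀=0, d₀=1 and mₖ₊₁ = dₖaₖ − mₖ, dₖ₊₁ = (n − mₖ₊₁²)/dₖ, aₖ₊₁ = ⌊(a₀+mₖ₊₁)/dₖ₊₁⌋:
  k=1: m=38, d=4, a=19
  k=2: m=38, d=1, a=76
d=1 and a=2a₀=76 at k=2, so the next step gives (m, d) = (38, 4) again — its k=1 value — and the period has length 2.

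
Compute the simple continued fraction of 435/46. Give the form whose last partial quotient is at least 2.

435 = 9×46 + 21
46 = 2×21 + 4
21 = 5×4 + 1
4 = 4×1 + 0  (stop)
So 435/46 = [9; 2, 5, 4].

[9; 2, 5, 4]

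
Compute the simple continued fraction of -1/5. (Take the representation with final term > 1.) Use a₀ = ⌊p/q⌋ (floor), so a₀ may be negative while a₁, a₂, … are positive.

-1 = -1·5 + 4
5 = 1·4 + 1
4 = 4·1 + 0  (stop)
So -1/5 = [-1; 1, 4].

[-1; 1, 4]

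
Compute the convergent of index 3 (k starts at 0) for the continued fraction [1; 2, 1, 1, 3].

7/5

Using pₖ = aₖpₖ₋₁ + pₖ₋₂, qₖ = aₖqₖ₋₁ + qₖ₋₂ (with p₋₁=1, p₋₂=0, q₋₁=0, q₋₂=1):
  k=0: a=1, p=1, q=1
  k=1: a=2, p=3, q=2
  k=2: a=1, p=4, q=3
  k=3: a=1, p=7, q=5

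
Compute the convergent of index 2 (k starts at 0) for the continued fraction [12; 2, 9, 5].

Using pₖ = aₖpₖ₋₁ + pₖ₋₂, qₖ = aₖqₖ₋₁ + qₖ₋₂ (with p₋₁=1, p₋₂=0, q₋₁=0, q₋₂=1):
  k=0: a=12, p=12, q=1
  k=1: a=2, p=25, q=2
  k=2: a=9, p=237, q=19

237/19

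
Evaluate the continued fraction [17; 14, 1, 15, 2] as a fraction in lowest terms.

Using pₖ = aₖpₖ₋₁ + pₖ₋₂ and qₖ = aₖqₖ₋₁ + qₖ₋₂:
  k=0: a=17, p=17, q=1
  k=1: a=14, p=239, q=14
  k=2: a=1, p=256, q=15
  k=3: a=15, p=4079, q=239
  k=4: a=2, p=8414, q=493

8414/493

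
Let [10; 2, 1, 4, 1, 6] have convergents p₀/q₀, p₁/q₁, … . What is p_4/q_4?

176/17

Using pₖ = aₖpₖ₋₁ + pₖ₋₂, qₖ = aₖqₖ₋₁ + qₖ₋₂ (with p₋₁=1, p₋₂=0, q₋₁=0, q₋₂=1):
  k=0: a=10, p=10, q=1
  k=1: a=2, p=21, q=2
  k=2: a=1, p=31, q=3
  k=3: a=4, p=145, q=14
  k=4: a=1, p=176, q=17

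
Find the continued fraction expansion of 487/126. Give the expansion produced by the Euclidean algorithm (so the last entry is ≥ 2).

[3; 1, 6, 2, 2, 3]

487 = 3*126 + 109
126 = 1*109 + 17
109 = 6*17 + 7
17 = 2*7 + 3
7 = 2*3 + 1
3 = 3*1 + 0  (stop)
So 487/126 = [3; 1, 6, 2, 2, 3].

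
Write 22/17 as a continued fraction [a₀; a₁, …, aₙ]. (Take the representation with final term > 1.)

22 = 1*17 + 5
17 = 3*5 + 2
5 = 2*2 + 1
2 = 2*1 + 0  (stop)
So 22/17 = [1; 3, 2, 2].

[1; 3, 2, 2]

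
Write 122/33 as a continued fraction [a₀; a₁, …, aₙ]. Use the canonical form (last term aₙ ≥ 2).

[3; 1, 2, 3, 3]

122 = 3·33 + 23
33 = 1·23 + 10
23 = 2·10 + 3
10 = 3·3 + 1
3 = 3·1 + 0  (stop)
So 122/33 = [3; 1, 2, 3, 3].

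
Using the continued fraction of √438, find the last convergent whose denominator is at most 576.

11992/573

√438 = [20; 1, 12, 1, 40, …] (period length 4).
Convergents:
  p_0/q_0 = 20/1
  p_1/q_1 = 21/1
  p_2/q_2 = 272/13
  p_3/q_3 = 293/14
  p_4/q_4 = 11992/573
  p_5/q_5 = 12285/587
q_4 = 573 ≤ 576 < 587 = q_5, so the answer is 11992/573.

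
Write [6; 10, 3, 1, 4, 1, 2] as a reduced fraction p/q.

Using pₖ = aₖpₖ₋₁ + pₖ₋₂ and qₖ = aₖqₖ₋₁ + qₖ₋₂:
  k=0: a=6, p=6, q=1
  k=1: a=10, p=61, q=10
  k=2: a=3, p=189, q=31
  k=3: a=1, p=250, q=41
  k=4: a=4, p=1189, q=195
  k=5: a=1, p=1439, q=236
  k=6: a=2, p=4067, q=667

4067/667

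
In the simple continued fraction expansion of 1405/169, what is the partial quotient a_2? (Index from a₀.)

5

1405 = 8·169 + 53   →  a_0 = 8
169 = 3·53 + 10   →  a_1 = 3
53 = 5·10 + 3   →  a_2 = 5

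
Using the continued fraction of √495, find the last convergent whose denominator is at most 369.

√495 = [22; 4, 44, …] (period length 2).
Convergents:
  p_0/q_0 = 22/1
  p_1/q_1 = 89/4
  p_2/q_2 = 3938/177
  p_3/q_3 = 15841/712
q_2 = 177 ≤ 369 < 712 = q_3, so the answer is 3938/177.

3938/177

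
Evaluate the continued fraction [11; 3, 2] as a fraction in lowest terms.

79/7

Using pₖ = aₖpₖ₋₁ + pₖ₋₂ and qₖ = aₖqₖ₋₁ + qₖ₋₂:
  k=0: a=11, p=11, q=1
  k=1: a=3, p=34, q=3
  k=2: a=2, p=79, q=7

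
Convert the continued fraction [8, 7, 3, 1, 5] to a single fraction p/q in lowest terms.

1359/167

Using pₖ = aₖpₖ₋₁ + pₖ₋₂ and qₖ = aₖqₖ₋₁ + qₖ₋₂:
  k=0: a=8, p=8, q=1
  k=1: a=7, p=57, q=7
  k=2: a=3, p=179, q=22
  k=3: a=1, p=236, q=29
  k=4: a=5, p=1359, q=167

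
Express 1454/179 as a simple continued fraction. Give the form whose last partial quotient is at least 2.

[8; 8, 7, 3]

1454 = 8×179 + 22
179 = 8×22 + 3
22 = 7×3 + 1
3 = 3×1 + 0  (stop)
So 1454/179 = [8; 8, 7, 3].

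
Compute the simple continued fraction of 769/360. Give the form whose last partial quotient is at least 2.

[2; 7, 2, 1, 7, 2]

769 = 2·360 + 49
360 = 7·49 + 17
49 = 2·17 + 15
17 = 1·15 + 2
15 = 7·2 + 1
2 = 2·1 + 0  (stop)
So 769/360 = [2; 7, 2, 1, 7, 2].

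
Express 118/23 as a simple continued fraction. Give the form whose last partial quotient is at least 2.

[5; 7, 1, 2]

118 = 5×23 + 3
23 = 7×3 + 2
3 = 1×2 + 1
2 = 2×1 + 0  (stop)
So 118/23 = [5; 7, 1, 2].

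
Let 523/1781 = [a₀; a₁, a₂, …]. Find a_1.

523 = 0·1781 + 523   →  a_0 = 0
1781 = 3·523 + 212   →  a_1 = 3

3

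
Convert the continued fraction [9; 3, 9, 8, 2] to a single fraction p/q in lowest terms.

4493/482

Fold from the inside: start with 2/1.
  8 + 1/2 = 17/2
  9 + 2/17 = 155/17
  3 + 17/155 = 482/155
  9 + 155/482 = 4493/482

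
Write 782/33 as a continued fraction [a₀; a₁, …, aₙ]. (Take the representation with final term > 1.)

[23; 1, 2, 3, 3]

782 = 23*33 + 23
33 = 1*23 + 10
23 = 2*10 + 3
10 = 3*3 + 1
3 = 3*1 + 0  (stop)
So 782/33 = [23; 1, 2, 3, 3].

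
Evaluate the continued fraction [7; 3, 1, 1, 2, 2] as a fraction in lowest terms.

313/43

Using pₖ = aₖpₖ₋₁ + pₖ₋₂ and qₖ = aₖqₖ₋₁ + qₖ₋₂:
  k=0: a=7, p=7, q=1
  k=1: a=3, p=22, q=3
  k=2: a=1, p=29, q=4
  k=3: a=1, p=51, q=7
  k=4: a=2, p=131, q=18
  k=5: a=2, p=313, q=43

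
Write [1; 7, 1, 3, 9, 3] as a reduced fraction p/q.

1007/892

Fold from the inside: start with 3/1.
  9 + 1/3 = 28/3
  3 + 3/28 = 87/28
  1 + 28/87 = 115/87
  7 + 87/115 = 892/115
  1 + 115/892 = 1007/892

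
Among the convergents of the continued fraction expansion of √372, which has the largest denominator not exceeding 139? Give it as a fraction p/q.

1678/87

√372 = [19; 3, 2, 12, 2, 3, 38, …] (period length 6).
Convergents:
  p_0/q_0 = 19/1
  p_1/q_1 = 58/3
  p_2/q_2 = 135/7
  p_3/q_3 = 1678/87
  p_4/q_4 = 3491/181
q_3 = 87 ≤ 139 < 181 = q_4, so the answer is 1678/87.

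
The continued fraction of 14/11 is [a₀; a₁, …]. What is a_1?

3

14 = 1·11 + 3   →  a_0 = 1
11 = 3·3 + 2   →  a_1 = 3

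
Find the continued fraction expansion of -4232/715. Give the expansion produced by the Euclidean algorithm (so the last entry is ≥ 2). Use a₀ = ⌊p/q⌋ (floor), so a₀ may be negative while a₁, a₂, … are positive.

-4232 = -6*715 + 58
715 = 12*58 + 19
58 = 3*19 + 1
19 = 19*1 + 0  (stop)
So -4232/715 = [-6; 12, 3, 19].

[-6; 12, 3, 19]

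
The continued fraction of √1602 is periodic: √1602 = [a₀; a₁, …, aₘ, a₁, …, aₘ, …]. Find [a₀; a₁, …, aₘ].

a₀ = ⌊√1602⌋ = 40.
With m₀=0, d₀=1 and mₖ₊₁ = dₖaₖ − mₖ, dₖ₊₁ = (n − mₖ₊₁²)/dₖ, aₖ₊₁ = ⌊(a₀+mₖ₊₁)/dₖ₊₁⌋:
  k=1: m=40, d=2, a=40
  k=2: m=40, d=1, a=80
d=1 and a=2a₀=80 at k=2, so the next step gives (m, d) = (40, 2) again — its k=1 value — and the period has length 2.

[40; 40, 80]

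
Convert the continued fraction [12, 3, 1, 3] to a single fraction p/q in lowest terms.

Fold from the inside: start with 3/1.
  1 + 1/3 = 4/3
  3 + 3/4 = 15/4
  12 + 4/15 = 184/15

184/15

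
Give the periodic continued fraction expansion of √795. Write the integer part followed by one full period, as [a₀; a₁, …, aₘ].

[28; 5, 9, 5, 56]

a₀ = ⌊√795⌋ = 28.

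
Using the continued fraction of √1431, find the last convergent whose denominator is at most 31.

√1431 = [37; 1, 4, 1, 4, 1, 74, …] (period length 6).
Convergents:
  p_0/q_0 = 37/1
  p_1/q_1 = 38/1
  p_2/q_2 = 189/5
  p_3/q_3 = 227/6
  p_4/q_4 = 1097/29
  p_5/q_5 = 1324/35
q_4 = 29 ≤ 31 < 35 = q_5, so the answer is 1097/29.

1097/29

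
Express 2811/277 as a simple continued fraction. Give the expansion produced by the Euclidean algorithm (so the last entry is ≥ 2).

[10; 6, 1, 3, 10]

2811 = 10×277 + 41
277 = 6×41 + 31
41 = 1×31 + 10
31 = 3×10 + 1
10 = 10×1 + 0  (stop)
So 2811/277 = [10; 6, 1, 3, 10].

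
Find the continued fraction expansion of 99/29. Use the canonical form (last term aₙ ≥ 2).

[3; 2, 2, 2, 2]

99 = 3×29 + 12
29 = 2×12 + 5
12 = 2×5 + 2
5 = 2×2 + 1
2 = 2×1 + 0  (stop)
So 99/29 = [3; 2, 2, 2, 2].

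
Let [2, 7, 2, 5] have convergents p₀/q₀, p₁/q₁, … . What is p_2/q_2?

32/15

Using pₖ = aₖpₖ₋₁ + pₖ₋₂, qₖ = aₖqₖ₋₁ + qₖ₋₂ (with p₋₁=1, p₋₂=0, q₋₁=0, q₋₂=1):
  k=0: a=2, p=2, q=1
  k=1: a=7, p=15, q=7
  k=2: a=2, p=32, q=15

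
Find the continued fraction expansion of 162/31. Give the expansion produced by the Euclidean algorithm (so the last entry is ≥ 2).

[5; 4, 2, 3]

162 = 5·31 + 7
31 = 4·7 + 3
7 = 2·3 + 1
3 = 3·1 + 0  (stop)
So 162/31 = [5; 4, 2, 3].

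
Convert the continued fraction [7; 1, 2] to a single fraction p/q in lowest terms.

Fold from the inside: start with 2/1.
  1 + 1/2 = 3/2
  7 + 2/3 = 23/3

23/3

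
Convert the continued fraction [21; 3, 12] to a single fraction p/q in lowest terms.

Using pₖ = aₖpₖ₋₁ + pₖ₋₂ and qₖ = aₖqₖ₋₁ + qₖ₋₂:
  k=0: a=21, p=21, q=1
  k=1: a=3, p=64, q=3
  k=2: a=12, p=789, q=37

789/37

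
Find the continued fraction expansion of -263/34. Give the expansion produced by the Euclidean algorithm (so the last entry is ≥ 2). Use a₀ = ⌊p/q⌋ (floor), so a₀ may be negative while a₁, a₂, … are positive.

[-8; 3, 1, 3, 2]

-263 = -8×34 + 9
34 = 3×9 + 7
9 = 1×7 + 2
7 = 3×2 + 1
2 = 2×1 + 0  (stop)
So -263/34 = [-8; 3, 1, 3, 2].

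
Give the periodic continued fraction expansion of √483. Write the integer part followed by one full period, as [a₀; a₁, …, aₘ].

[21; 1, 42]

a₀ = ⌊√483⌋ = 21.
With m₀=0, d₀=1 and mₖ₊₁ = dₖaₖ − mₖ, dₖ₊₁ = (n − mₖ₊₁²)/dₖ, aₖ₊₁ = ⌊(a₀+mₖ₊₁)/dₖ₊₁⌋:
  k=1: m=21, d=42, a=1
  k=2: m=21, d=1, a=42
d=1 and a=2a₀=42 at k=2, so the next step gives (m, d) = (21, 42) again — its k=1 value — and the period has length 2.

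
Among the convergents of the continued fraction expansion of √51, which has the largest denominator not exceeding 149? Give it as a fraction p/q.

√51 = [7; 7, 14, …] (period length 2).
Convergents:
  p_0/q_0 = 7/1
  p_1/q_1 = 50/7
  p_2/q_2 = 707/99
  p_3/q_3 = 4999/700
q_2 = 99 ≤ 149 < 700 = q_3, so the answer is 707/99.

707/99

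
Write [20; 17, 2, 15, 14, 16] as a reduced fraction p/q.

Fold from the inside: start with 16/1.
  14 + 1/16 = 225/16
  15 + 16/225 = 3391/225
  2 + 225/3391 = 7007/3391
  17 + 3391/7007 = 122510/7007
  20 + 7007/122510 = 2457207/122510

2457207/122510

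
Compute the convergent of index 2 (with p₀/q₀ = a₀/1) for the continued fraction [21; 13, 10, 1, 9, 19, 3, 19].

2761/131

Using pₖ = aₖpₖ₋₁ + pₖ₋₂, qₖ = aₖqₖ₋₁ + qₖ₋₂ (with p₋₁=1, p₋₂=0, q₋₁=0, q₋₂=1):
  k=0: a=21, p=21, q=1
  k=1: a=13, p=274, q=13
  k=2: a=10, p=2761, q=131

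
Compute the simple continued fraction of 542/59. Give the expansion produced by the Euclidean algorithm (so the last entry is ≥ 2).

[9; 5, 2, 1, 3]

542 = 9·59 + 11
59 = 5·11 + 4
11 = 2·4 + 3
4 = 1·3 + 1
3 = 3·1 + 0  (stop)
So 542/59 = [9; 5, 2, 1, 3].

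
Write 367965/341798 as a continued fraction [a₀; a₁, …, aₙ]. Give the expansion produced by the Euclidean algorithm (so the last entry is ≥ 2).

367965 = 1*341798 + 26167
341798 = 13*26167 + 1627
26167 = 16*1627 + 135
1627 = 12*135 + 7
135 = 19*7 + 2
7 = 3*2 + 1
2 = 2*1 + 0  (stop)
So 367965/341798 = [1; 13, 16, 12, 19, 3, 2].

[1; 13, 16, 12, 19, 3, 2]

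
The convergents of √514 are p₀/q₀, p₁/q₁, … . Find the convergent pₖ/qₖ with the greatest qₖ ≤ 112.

1519/67

√514 = [22; 1, 2, 22, 2, 1, 44, …] (period length 6).
Convergents:
  p_0/q_0 = 22/1
  p_1/q_1 = 23/1
  p_2/q_2 = 68/3
  p_3/q_3 = 1519/67
  p_4/q_4 = 3106/137
q_3 = 67 ≤ 112 < 137 = q_4, so the answer is 1519/67.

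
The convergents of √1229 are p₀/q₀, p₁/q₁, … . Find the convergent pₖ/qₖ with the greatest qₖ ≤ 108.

√1229 = [35; 17, 1, 1, 17, 70, …] (period length 5).
Convergents:
  p_0/q_0 = 35/1
  p_1/q_1 = 596/17
  p_2/q_2 = 631/18
  p_3/q_3 = 1227/35
  p_4/q_4 = 21490/613
q_3 = 35 ≤ 108 < 613 = q_4, so the answer is 1227/35.

1227/35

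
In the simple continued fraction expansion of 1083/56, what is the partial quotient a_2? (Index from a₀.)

1083 = 19·56 + 19   →  a_0 = 19
56 = 2·19 + 18   →  a_1 = 2
19 = 1·18 + 1   →  a_2 = 1

1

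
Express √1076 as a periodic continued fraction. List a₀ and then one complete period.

a₀ = ⌊√1076⌋ = 32.

[32; 1, 4, 16, 4, 1, 64]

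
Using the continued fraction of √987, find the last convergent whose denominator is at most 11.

√987 = [31; 2, 2, 2, 62, …] (period length 4).
Convergents:
  p_0/q_0 = 31/1
  p_1/q_1 = 63/2
  p_2/q_2 = 157/5
  p_3/q_3 = 377/12
q_2 = 5 ≤ 11 < 12 = q_3, so the answer is 157/5.

157/5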